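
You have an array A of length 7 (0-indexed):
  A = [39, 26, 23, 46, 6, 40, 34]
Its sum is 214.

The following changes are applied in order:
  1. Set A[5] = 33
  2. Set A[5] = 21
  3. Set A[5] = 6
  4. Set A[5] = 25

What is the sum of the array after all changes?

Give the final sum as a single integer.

Answer: 199

Derivation:
Initial sum: 214
Change 1: A[5] 40 -> 33, delta = -7, sum = 207
Change 2: A[5] 33 -> 21, delta = -12, sum = 195
Change 3: A[5] 21 -> 6, delta = -15, sum = 180
Change 4: A[5] 6 -> 25, delta = 19, sum = 199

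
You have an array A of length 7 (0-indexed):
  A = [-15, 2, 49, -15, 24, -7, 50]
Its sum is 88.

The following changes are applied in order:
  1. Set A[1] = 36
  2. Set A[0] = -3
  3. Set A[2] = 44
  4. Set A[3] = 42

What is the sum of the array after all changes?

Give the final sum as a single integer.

Answer: 186

Derivation:
Initial sum: 88
Change 1: A[1] 2 -> 36, delta = 34, sum = 122
Change 2: A[0] -15 -> -3, delta = 12, sum = 134
Change 3: A[2] 49 -> 44, delta = -5, sum = 129
Change 4: A[3] -15 -> 42, delta = 57, sum = 186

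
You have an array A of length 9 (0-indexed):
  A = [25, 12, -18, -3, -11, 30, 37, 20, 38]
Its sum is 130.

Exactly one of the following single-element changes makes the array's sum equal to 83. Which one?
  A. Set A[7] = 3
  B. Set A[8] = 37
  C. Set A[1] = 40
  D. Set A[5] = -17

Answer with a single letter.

Answer: D

Derivation:
Option A: A[7] 20->3, delta=-17, new_sum=130+(-17)=113
Option B: A[8] 38->37, delta=-1, new_sum=130+(-1)=129
Option C: A[1] 12->40, delta=28, new_sum=130+(28)=158
Option D: A[5] 30->-17, delta=-47, new_sum=130+(-47)=83 <-- matches target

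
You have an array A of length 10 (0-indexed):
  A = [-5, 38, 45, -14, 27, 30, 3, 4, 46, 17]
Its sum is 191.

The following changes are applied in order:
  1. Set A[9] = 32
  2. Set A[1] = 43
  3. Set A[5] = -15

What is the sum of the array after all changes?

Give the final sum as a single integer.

Answer: 166

Derivation:
Initial sum: 191
Change 1: A[9] 17 -> 32, delta = 15, sum = 206
Change 2: A[1] 38 -> 43, delta = 5, sum = 211
Change 3: A[5] 30 -> -15, delta = -45, sum = 166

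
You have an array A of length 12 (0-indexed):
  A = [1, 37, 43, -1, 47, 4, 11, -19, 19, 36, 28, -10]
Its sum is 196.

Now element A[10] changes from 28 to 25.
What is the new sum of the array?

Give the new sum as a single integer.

Old value at index 10: 28
New value at index 10: 25
Delta = 25 - 28 = -3
New sum = old_sum + delta = 196 + (-3) = 193

Answer: 193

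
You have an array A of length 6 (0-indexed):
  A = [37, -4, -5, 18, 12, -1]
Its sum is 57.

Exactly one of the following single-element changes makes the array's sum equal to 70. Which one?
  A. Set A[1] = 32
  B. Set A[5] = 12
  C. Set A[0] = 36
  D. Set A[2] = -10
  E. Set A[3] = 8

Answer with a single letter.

Answer: B

Derivation:
Option A: A[1] -4->32, delta=36, new_sum=57+(36)=93
Option B: A[5] -1->12, delta=13, new_sum=57+(13)=70 <-- matches target
Option C: A[0] 37->36, delta=-1, new_sum=57+(-1)=56
Option D: A[2] -5->-10, delta=-5, new_sum=57+(-5)=52
Option E: A[3] 18->8, delta=-10, new_sum=57+(-10)=47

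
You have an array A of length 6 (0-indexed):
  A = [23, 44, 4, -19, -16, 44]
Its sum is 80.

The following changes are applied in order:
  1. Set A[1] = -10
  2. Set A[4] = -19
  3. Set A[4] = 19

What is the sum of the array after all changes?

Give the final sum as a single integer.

Initial sum: 80
Change 1: A[1] 44 -> -10, delta = -54, sum = 26
Change 2: A[4] -16 -> -19, delta = -3, sum = 23
Change 3: A[4] -19 -> 19, delta = 38, sum = 61

Answer: 61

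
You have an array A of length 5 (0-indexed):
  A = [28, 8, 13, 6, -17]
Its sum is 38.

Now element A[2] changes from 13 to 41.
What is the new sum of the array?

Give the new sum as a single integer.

Answer: 66

Derivation:
Old value at index 2: 13
New value at index 2: 41
Delta = 41 - 13 = 28
New sum = old_sum + delta = 38 + (28) = 66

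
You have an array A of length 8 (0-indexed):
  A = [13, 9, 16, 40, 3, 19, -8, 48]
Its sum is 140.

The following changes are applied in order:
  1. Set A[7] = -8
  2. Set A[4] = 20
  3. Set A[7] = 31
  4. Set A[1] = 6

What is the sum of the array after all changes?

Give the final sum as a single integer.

Answer: 137

Derivation:
Initial sum: 140
Change 1: A[7] 48 -> -8, delta = -56, sum = 84
Change 2: A[4] 3 -> 20, delta = 17, sum = 101
Change 3: A[7] -8 -> 31, delta = 39, sum = 140
Change 4: A[1] 9 -> 6, delta = -3, sum = 137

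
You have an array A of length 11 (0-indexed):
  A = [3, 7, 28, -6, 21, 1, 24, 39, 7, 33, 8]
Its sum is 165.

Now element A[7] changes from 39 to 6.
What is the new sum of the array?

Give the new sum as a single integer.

Old value at index 7: 39
New value at index 7: 6
Delta = 6 - 39 = -33
New sum = old_sum + delta = 165 + (-33) = 132

Answer: 132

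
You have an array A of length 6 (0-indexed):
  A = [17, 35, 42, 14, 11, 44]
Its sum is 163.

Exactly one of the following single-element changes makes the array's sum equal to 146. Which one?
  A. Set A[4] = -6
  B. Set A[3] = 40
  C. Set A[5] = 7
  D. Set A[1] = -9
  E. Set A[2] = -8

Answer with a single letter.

Answer: A

Derivation:
Option A: A[4] 11->-6, delta=-17, new_sum=163+(-17)=146 <-- matches target
Option B: A[3] 14->40, delta=26, new_sum=163+(26)=189
Option C: A[5] 44->7, delta=-37, new_sum=163+(-37)=126
Option D: A[1] 35->-9, delta=-44, new_sum=163+(-44)=119
Option E: A[2] 42->-8, delta=-50, new_sum=163+(-50)=113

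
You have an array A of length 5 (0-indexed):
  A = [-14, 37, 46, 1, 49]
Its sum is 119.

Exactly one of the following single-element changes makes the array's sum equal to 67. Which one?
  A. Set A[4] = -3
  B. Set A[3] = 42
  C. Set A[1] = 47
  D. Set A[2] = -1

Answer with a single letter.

Option A: A[4] 49->-3, delta=-52, new_sum=119+(-52)=67 <-- matches target
Option B: A[3] 1->42, delta=41, new_sum=119+(41)=160
Option C: A[1] 37->47, delta=10, new_sum=119+(10)=129
Option D: A[2] 46->-1, delta=-47, new_sum=119+(-47)=72

Answer: A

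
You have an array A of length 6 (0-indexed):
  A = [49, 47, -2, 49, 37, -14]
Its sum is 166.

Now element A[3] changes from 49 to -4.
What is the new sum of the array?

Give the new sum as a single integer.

Old value at index 3: 49
New value at index 3: -4
Delta = -4 - 49 = -53
New sum = old_sum + delta = 166 + (-53) = 113

Answer: 113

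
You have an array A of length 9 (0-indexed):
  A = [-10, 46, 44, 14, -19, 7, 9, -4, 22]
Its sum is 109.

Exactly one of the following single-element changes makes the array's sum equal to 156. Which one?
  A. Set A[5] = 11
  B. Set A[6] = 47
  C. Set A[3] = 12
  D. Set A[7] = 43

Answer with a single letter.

Answer: D

Derivation:
Option A: A[5] 7->11, delta=4, new_sum=109+(4)=113
Option B: A[6] 9->47, delta=38, new_sum=109+(38)=147
Option C: A[3] 14->12, delta=-2, new_sum=109+(-2)=107
Option D: A[7] -4->43, delta=47, new_sum=109+(47)=156 <-- matches target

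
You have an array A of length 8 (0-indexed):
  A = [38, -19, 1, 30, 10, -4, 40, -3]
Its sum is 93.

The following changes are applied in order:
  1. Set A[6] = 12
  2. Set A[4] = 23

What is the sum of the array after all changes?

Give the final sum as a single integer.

Answer: 78

Derivation:
Initial sum: 93
Change 1: A[6] 40 -> 12, delta = -28, sum = 65
Change 2: A[4] 10 -> 23, delta = 13, sum = 78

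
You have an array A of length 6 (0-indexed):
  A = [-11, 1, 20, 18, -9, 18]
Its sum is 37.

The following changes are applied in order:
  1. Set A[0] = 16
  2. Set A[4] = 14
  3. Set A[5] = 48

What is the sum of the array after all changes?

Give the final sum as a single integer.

Answer: 117

Derivation:
Initial sum: 37
Change 1: A[0] -11 -> 16, delta = 27, sum = 64
Change 2: A[4] -9 -> 14, delta = 23, sum = 87
Change 3: A[5] 18 -> 48, delta = 30, sum = 117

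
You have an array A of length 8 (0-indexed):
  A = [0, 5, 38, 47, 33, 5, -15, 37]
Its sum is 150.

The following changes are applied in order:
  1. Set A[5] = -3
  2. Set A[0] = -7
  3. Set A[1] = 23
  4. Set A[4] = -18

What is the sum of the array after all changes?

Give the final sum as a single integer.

Initial sum: 150
Change 1: A[5] 5 -> -3, delta = -8, sum = 142
Change 2: A[0] 0 -> -7, delta = -7, sum = 135
Change 3: A[1] 5 -> 23, delta = 18, sum = 153
Change 4: A[4] 33 -> -18, delta = -51, sum = 102

Answer: 102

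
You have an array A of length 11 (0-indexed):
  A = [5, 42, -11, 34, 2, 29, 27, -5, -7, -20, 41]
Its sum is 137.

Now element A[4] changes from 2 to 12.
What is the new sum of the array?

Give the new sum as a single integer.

Answer: 147

Derivation:
Old value at index 4: 2
New value at index 4: 12
Delta = 12 - 2 = 10
New sum = old_sum + delta = 137 + (10) = 147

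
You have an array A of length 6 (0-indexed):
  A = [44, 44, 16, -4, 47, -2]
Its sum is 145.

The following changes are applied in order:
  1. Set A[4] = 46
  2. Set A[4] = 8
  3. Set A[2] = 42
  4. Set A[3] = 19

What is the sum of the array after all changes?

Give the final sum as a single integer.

Answer: 155

Derivation:
Initial sum: 145
Change 1: A[4] 47 -> 46, delta = -1, sum = 144
Change 2: A[4] 46 -> 8, delta = -38, sum = 106
Change 3: A[2] 16 -> 42, delta = 26, sum = 132
Change 4: A[3] -4 -> 19, delta = 23, sum = 155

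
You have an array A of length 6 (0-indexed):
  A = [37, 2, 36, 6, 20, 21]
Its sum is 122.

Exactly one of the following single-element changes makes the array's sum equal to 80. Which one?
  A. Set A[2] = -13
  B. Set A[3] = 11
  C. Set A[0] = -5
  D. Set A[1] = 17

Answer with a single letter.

Option A: A[2] 36->-13, delta=-49, new_sum=122+(-49)=73
Option B: A[3] 6->11, delta=5, new_sum=122+(5)=127
Option C: A[0] 37->-5, delta=-42, new_sum=122+(-42)=80 <-- matches target
Option D: A[1] 2->17, delta=15, new_sum=122+(15)=137

Answer: C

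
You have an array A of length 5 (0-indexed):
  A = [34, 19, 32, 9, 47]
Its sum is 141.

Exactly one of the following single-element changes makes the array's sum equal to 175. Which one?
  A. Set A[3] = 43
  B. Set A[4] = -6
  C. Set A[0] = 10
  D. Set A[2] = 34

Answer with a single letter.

Option A: A[3] 9->43, delta=34, new_sum=141+(34)=175 <-- matches target
Option B: A[4] 47->-6, delta=-53, new_sum=141+(-53)=88
Option C: A[0] 34->10, delta=-24, new_sum=141+(-24)=117
Option D: A[2] 32->34, delta=2, new_sum=141+(2)=143

Answer: A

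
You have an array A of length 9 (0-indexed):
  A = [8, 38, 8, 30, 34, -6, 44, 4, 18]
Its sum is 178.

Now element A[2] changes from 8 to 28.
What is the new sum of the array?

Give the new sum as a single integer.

Old value at index 2: 8
New value at index 2: 28
Delta = 28 - 8 = 20
New sum = old_sum + delta = 178 + (20) = 198

Answer: 198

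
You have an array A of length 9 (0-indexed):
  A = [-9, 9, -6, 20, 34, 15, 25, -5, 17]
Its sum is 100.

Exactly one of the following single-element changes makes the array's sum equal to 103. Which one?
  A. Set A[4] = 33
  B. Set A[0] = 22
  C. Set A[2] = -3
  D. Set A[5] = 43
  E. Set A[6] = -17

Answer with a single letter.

Answer: C

Derivation:
Option A: A[4] 34->33, delta=-1, new_sum=100+(-1)=99
Option B: A[0] -9->22, delta=31, new_sum=100+(31)=131
Option C: A[2] -6->-3, delta=3, new_sum=100+(3)=103 <-- matches target
Option D: A[5] 15->43, delta=28, new_sum=100+(28)=128
Option E: A[6] 25->-17, delta=-42, new_sum=100+(-42)=58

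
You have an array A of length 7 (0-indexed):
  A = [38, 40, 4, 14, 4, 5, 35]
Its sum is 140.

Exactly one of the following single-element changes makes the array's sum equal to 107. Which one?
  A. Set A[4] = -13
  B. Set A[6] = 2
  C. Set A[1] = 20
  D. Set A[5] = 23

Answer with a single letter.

Answer: B

Derivation:
Option A: A[4] 4->-13, delta=-17, new_sum=140+(-17)=123
Option B: A[6] 35->2, delta=-33, new_sum=140+(-33)=107 <-- matches target
Option C: A[1] 40->20, delta=-20, new_sum=140+(-20)=120
Option D: A[5] 5->23, delta=18, new_sum=140+(18)=158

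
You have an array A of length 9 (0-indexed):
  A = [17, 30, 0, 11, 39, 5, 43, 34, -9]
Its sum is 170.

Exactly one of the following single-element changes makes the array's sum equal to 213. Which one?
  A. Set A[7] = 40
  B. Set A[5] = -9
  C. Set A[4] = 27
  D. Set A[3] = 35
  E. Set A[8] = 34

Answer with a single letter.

Answer: E

Derivation:
Option A: A[7] 34->40, delta=6, new_sum=170+(6)=176
Option B: A[5] 5->-9, delta=-14, new_sum=170+(-14)=156
Option C: A[4] 39->27, delta=-12, new_sum=170+(-12)=158
Option D: A[3] 11->35, delta=24, new_sum=170+(24)=194
Option E: A[8] -9->34, delta=43, new_sum=170+(43)=213 <-- matches target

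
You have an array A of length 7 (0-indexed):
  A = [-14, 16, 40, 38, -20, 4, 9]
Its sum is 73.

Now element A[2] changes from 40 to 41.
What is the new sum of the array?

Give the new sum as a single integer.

Answer: 74

Derivation:
Old value at index 2: 40
New value at index 2: 41
Delta = 41 - 40 = 1
New sum = old_sum + delta = 73 + (1) = 74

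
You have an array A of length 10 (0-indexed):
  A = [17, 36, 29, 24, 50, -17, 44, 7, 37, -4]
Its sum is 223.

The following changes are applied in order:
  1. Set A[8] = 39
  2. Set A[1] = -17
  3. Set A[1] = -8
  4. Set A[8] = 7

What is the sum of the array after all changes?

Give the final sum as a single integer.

Answer: 149

Derivation:
Initial sum: 223
Change 1: A[8] 37 -> 39, delta = 2, sum = 225
Change 2: A[1] 36 -> -17, delta = -53, sum = 172
Change 3: A[1] -17 -> -8, delta = 9, sum = 181
Change 4: A[8] 39 -> 7, delta = -32, sum = 149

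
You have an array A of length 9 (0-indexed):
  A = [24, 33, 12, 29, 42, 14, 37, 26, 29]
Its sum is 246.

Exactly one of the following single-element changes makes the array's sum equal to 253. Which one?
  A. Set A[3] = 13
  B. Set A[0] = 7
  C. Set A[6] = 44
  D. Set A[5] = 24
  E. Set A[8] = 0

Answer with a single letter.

Option A: A[3] 29->13, delta=-16, new_sum=246+(-16)=230
Option B: A[0] 24->7, delta=-17, new_sum=246+(-17)=229
Option C: A[6] 37->44, delta=7, new_sum=246+(7)=253 <-- matches target
Option D: A[5] 14->24, delta=10, new_sum=246+(10)=256
Option E: A[8] 29->0, delta=-29, new_sum=246+(-29)=217

Answer: C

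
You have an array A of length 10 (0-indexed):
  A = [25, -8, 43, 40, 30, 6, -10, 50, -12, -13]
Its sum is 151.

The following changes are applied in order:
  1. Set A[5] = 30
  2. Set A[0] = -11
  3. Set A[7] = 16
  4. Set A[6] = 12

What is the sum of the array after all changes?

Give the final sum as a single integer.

Answer: 127

Derivation:
Initial sum: 151
Change 1: A[5] 6 -> 30, delta = 24, sum = 175
Change 2: A[0] 25 -> -11, delta = -36, sum = 139
Change 3: A[7] 50 -> 16, delta = -34, sum = 105
Change 4: A[6] -10 -> 12, delta = 22, sum = 127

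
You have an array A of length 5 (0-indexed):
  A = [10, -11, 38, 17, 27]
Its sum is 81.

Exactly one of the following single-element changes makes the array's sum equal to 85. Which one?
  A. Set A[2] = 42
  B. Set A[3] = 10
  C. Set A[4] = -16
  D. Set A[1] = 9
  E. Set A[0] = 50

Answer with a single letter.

Answer: A

Derivation:
Option A: A[2] 38->42, delta=4, new_sum=81+(4)=85 <-- matches target
Option B: A[3] 17->10, delta=-7, new_sum=81+(-7)=74
Option C: A[4] 27->-16, delta=-43, new_sum=81+(-43)=38
Option D: A[1] -11->9, delta=20, new_sum=81+(20)=101
Option E: A[0] 10->50, delta=40, new_sum=81+(40)=121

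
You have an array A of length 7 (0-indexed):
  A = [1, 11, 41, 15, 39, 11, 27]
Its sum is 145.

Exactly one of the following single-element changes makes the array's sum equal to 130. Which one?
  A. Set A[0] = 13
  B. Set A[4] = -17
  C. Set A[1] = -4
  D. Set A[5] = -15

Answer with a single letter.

Answer: C

Derivation:
Option A: A[0] 1->13, delta=12, new_sum=145+(12)=157
Option B: A[4] 39->-17, delta=-56, new_sum=145+(-56)=89
Option C: A[1] 11->-4, delta=-15, new_sum=145+(-15)=130 <-- matches target
Option D: A[5] 11->-15, delta=-26, new_sum=145+(-26)=119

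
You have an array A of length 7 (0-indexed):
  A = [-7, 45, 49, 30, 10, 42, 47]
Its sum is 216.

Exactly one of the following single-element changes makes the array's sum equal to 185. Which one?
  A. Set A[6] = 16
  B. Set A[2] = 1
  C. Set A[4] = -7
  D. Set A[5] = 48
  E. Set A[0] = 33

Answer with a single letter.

Answer: A

Derivation:
Option A: A[6] 47->16, delta=-31, new_sum=216+(-31)=185 <-- matches target
Option B: A[2] 49->1, delta=-48, new_sum=216+(-48)=168
Option C: A[4] 10->-7, delta=-17, new_sum=216+(-17)=199
Option D: A[5] 42->48, delta=6, new_sum=216+(6)=222
Option E: A[0] -7->33, delta=40, new_sum=216+(40)=256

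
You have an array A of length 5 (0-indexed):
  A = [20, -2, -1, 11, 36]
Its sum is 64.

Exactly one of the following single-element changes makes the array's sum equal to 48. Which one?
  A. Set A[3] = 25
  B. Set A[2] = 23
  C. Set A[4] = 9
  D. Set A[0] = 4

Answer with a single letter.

Answer: D

Derivation:
Option A: A[3] 11->25, delta=14, new_sum=64+(14)=78
Option B: A[2] -1->23, delta=24, new_sum=64+(24)=88
Option C: A[4] 36->9, delta=-27, new_sum=64+(-27)=37
Option D: A[0] 20->4, delta=-16, new_sum=64+(-16)=48 <-- matches target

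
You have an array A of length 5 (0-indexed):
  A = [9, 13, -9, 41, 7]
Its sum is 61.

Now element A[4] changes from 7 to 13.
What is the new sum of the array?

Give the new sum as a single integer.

Old value at index 4: 7
New value at index 4: 13
Delta = 13 - 7 = 6
New sum = old_sum + delta = 61 + (6) = 67

Answer: 67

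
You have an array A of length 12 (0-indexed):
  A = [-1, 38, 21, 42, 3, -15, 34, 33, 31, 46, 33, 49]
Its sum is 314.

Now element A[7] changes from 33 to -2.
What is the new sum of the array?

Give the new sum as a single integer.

Answer: 279

Derivation:
Old value at index 7: 33
New value at index 7: -2
Delta = -2 - 33 = -35
New sum = old_sum + delta = 314 + (-35) = 279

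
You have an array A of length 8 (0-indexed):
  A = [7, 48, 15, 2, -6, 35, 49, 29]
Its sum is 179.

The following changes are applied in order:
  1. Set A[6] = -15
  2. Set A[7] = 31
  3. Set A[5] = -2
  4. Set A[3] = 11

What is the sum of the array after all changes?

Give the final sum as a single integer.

Initial sum: 179
Change 1: A[6] 49 -> -15, delta = -64, sum = 115
Change 2: A[7] 29 -> 31, delta = 2, sum = 117
Change 3: A[5] 35 -> -2, delta = -37, sum = 80
Change 4: A[3] 2 -> 11, delta = 9, sum = 89

Answer: 89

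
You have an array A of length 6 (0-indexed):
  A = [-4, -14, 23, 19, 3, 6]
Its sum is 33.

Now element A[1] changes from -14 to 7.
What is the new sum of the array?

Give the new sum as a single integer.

Old value at index 1: -14
New value at index 1: 7
Delta = 7 - -14 = 21
New sum = old_sum + delta = 33 + (21) = 54

Answer: 54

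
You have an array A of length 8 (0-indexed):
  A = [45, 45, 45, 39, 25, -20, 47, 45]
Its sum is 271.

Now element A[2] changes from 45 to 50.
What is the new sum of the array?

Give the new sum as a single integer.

Answer: 276

Derivation:
Old value at index 2: 45
New value at index 2: 50
Delta = 50 - 45 = 5
New sum = old_sum + delta = 271 + (5) = 276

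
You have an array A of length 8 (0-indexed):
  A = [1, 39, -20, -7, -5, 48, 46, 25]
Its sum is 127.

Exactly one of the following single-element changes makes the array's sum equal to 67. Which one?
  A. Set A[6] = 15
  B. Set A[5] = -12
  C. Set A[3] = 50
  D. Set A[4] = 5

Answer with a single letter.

Answer: B

Derivation:
Option A: A[6] 46->15, delta=-31, new_sum=127+(-31)=96
Option B: A[5] 48->-12, delta=-60, new_sum=127+(-60)=67 <-- matches target
Option C: A[3] -7->50, delta=57, new_sum=127+(57)=184
Option D: A[4] -5->5, delta=10, new_sum=127+(10)=137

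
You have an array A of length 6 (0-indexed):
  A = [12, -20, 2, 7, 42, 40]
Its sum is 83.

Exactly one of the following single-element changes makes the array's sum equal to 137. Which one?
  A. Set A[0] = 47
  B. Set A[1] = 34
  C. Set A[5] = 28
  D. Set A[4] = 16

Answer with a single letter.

Option A: A[0] 12->47, delta=35, new_sum=83+(35)=118
Option B: A[1] -20->34, delta=54, new_sum=83+(54)=137 <-- matches target
Option C: A[5] 40->28, delta=-12, new_sum=83+(-12)=71
Option D: A[4] 42->16, delta=-26, new_sum=83+(-26)=57

Answer: B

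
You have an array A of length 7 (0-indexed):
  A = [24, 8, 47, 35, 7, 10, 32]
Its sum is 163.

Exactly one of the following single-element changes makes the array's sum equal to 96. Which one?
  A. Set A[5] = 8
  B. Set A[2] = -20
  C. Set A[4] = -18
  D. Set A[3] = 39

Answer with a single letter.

Option A: A[5] 10->8, delta=-2, new_sum=163+(-2)=161
Option B: A[2] 47->-20, delta=-67, new_sum=163+(-67)=96 <-- matches target
Option C: A[4] 7->-18, delta=-25, new_sum=163+(-25)=138
Option D: A[3] 35->39, delta=4, new_sum=163+(4)=167

Answer: B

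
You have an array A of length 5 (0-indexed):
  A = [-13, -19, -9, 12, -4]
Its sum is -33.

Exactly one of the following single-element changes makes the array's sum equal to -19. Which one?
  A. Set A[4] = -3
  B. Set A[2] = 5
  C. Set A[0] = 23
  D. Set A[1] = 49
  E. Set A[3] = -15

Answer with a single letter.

Answer: B

Derivation:
Option A: A[4] -4->-3, delta=1, new_sum=-33+(1)=-32
Option B: A[2] -9->5, delta=14, new_sum=-33+(14)=-19 <-- matches target
Option C: A[0] -13->23, delta=36, new_sum=-33+(36)=3
Option D: A[1] -19->49, delta=68, new_sum=-33+(68)=35
Option E: A[3] 12->-15, delta=-27, new_sum=-33+(-27)=-60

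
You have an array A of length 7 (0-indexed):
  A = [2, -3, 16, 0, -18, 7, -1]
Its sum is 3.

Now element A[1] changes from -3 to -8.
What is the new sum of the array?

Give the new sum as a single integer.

Answer: -2

Derivation:
Old value at index 1: -3
New value at index 1: -8
Delta = -8 - -3 = -5
New sum = old_sum + delta = 3 + (-5) = -2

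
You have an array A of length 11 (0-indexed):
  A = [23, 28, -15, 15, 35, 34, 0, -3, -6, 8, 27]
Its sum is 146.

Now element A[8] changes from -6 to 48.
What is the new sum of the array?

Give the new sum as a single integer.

Old value at index 8: -6
New value at index 8: 48
Delta = 48 - -6 = 54
New sum = old_sum + delta = 146 + (54) = 200

Answer: 200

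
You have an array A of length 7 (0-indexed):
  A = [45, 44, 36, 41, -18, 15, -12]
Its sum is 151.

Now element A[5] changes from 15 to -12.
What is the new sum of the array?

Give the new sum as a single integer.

Old value at index 5: 15
New value at index 5: -12
Delta = -12 - 15 = -27
New sum = old_sum + delta = 151 + (-27) = 124

Answer: 124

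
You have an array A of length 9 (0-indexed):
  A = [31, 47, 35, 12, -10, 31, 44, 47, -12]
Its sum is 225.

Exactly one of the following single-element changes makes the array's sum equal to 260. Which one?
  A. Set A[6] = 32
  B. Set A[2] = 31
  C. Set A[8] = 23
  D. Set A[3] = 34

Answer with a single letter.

Option A: A[6] 44->32, delta=-12, new_sum=225+(-12)=213
Option B: A[2] 35->31, delta=-4, new_sum=225+(-4)=221
Option C: A[8] -12->23, delta=35, new_sum=225+(35)=260 <-- matches target
Option D: A[3] 12->34, delta=22, new_sum=225+(22)=247

Answer: C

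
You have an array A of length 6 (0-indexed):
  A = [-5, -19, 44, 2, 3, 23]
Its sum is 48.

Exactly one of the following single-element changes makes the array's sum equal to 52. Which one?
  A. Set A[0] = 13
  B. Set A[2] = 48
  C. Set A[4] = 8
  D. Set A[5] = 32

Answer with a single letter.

Option A: A[0] -5->13, delta=18, new_sum=48+(18)=66
Option B: A[2] 44->48, delta=4, new_sum=48+(4)=52 <-- matches target
Option C: A[4] 3->8, delta=5, new_sum=48+(5)=53
Option D: A[5] 23->32, delta=9, new_sum=48+(9)=57

Answer: B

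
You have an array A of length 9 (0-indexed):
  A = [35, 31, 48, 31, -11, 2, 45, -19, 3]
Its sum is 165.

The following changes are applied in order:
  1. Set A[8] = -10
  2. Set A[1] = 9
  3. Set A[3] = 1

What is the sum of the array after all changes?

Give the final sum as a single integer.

Answer: 100

Derivation:
Initial sum: 165
Change 1: A[8] 3 -> -10, delta = -13, sum = 152
Change 2: A[1] 31 -> 9, delta = -22, sum = 130
Change 3: A[3] 31 -> 1, delta = -30, sum = 100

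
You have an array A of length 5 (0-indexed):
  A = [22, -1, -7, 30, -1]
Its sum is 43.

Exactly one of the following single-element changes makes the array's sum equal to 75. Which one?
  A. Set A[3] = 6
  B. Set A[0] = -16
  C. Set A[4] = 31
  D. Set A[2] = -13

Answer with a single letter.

Answer: C

Derivation:
Option A: A[3] 30->6, delta=-24, new_sum=43+(-24)=19
Option B: A[0] 22->-16, delta=-38, new_sum=43+(-38)=5
Option C: A[4] -1->31, delta=32, new_sum=43+(32)=75 <-- matches target
Option D: A[2] -7->-13, delta=-6, new_sum=43+(-6)=37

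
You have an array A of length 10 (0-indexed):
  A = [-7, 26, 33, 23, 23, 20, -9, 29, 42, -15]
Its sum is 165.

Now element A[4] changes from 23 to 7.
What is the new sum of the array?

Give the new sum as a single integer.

Old value at index 4: 23
New value at index 4: 7
Delta = 7 - 23 = -16
New sum = old_sum + delta = 165 + (-16) = 149

Answer: 149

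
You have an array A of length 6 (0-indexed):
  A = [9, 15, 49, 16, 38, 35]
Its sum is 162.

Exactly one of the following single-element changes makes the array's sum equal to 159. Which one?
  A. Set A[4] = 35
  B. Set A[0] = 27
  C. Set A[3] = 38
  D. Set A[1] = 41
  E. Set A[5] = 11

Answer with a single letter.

Answer: A

Derivation:
Option A: A[4] 38->35, delta=-3, new_sum=162+(-3)=159 <-- matches target
Option B: A[0] 9->27, delta=18, new_sum=162+(18)=180
Option C: A[3] 16->38, delta=22, new_sum=162+(22)=184
Option D: A[1] 15->41, delta=26, new_sum=162+(26)=188
Option E: A[5] 35->11, delta=-24, new_sum=162+(-24)=138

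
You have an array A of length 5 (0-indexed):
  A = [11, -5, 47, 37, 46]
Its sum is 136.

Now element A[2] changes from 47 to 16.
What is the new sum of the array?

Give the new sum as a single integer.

Old value at index 2: 47
New value at index 2: 16
Delta = 16 - 47 = -31
New sum = old_sum + delta = 136 + (-31) = 105

Answer: 105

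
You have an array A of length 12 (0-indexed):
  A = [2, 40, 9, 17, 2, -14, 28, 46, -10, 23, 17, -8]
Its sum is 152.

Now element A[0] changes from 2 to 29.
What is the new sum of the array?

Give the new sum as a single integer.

Old value at index 0: 2
New value at index 0: 29
Delta = 29 - 2 = 27
New sum = old_sum + delta = 152 + (27) = 179

Answer: 179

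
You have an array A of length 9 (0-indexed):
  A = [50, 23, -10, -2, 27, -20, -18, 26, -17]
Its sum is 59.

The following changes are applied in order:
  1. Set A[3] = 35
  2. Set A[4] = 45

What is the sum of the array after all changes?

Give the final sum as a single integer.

Answer: 114

Derivation:
Initial sum: 59
Change 1: A[3] -2 -> 35, delta = 37, sum = 96
Change 2: A[4] 27 -> 45, delta = 18, sum = 114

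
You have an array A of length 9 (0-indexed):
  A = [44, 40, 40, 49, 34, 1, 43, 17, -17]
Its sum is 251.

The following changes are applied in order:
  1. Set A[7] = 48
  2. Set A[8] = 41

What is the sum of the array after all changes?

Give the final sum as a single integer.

Answer: 340

Derivation:
Initial sum: 251
Change 1: A[7] 17 -> 48, delta = 31, sum = 282
Change 2: A[8] -17 -> 41, delta = 58, sum = 340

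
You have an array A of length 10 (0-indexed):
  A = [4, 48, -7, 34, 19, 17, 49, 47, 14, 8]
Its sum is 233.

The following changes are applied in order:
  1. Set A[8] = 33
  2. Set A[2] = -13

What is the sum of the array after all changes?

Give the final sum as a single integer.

Initial sum: 233
Change 1: A[8] 14 -> 33, delta = 19, sum = 252
Change 2: A[2] -7 -> -13, delta = -6, sum = 246

Answer: 246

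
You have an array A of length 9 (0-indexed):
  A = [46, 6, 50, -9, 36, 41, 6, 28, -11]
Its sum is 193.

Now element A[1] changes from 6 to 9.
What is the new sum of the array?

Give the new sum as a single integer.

Answer: 196

Derivation:
Old value at index 1: 6
New value at index 1: 9
Delta = 9 - 6 = 3
New sum = old_sum + delta = 193 + (3) = 196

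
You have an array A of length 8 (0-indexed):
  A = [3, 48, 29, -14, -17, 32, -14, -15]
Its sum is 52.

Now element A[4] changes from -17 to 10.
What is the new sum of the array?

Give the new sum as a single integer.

Old value at index 4: -17
New value at index 4: 10
Delta = 10 - -17 = 27
New sum = old_sum + delta = 52 + (27) = 79

Answer: 79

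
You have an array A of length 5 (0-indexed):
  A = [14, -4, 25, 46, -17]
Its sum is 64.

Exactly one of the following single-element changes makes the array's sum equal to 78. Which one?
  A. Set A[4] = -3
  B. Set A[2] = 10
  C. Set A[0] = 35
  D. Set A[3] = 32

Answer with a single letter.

Option A: A[4] -17->-3, delta=14, new_sum=64+(14)=78 <-- matches target
Option B: A[2] 25->10, delta=-15, new_sum=64+(-15)=49
Option C: A[0] 14->35, delta=21, new_sum=64+(21)=85
Option D: A[3] 46->32, delta=-14, new_sum=64+(-14)=50

Answer: A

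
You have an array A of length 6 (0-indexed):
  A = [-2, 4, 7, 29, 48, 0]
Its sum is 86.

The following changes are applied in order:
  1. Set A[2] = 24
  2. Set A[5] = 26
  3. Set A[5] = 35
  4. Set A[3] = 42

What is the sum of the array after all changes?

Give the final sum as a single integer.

Initial sum: 86
Change 1: A[2] 7 -> 24, delta = 17, sum = 103
Change 2: A[5] 0 -> 26, delta = 26, sum = 129
Change 3: A[5] 26 -> 35, delta = 9, sum = 138
Change 4: A[3] 29 -> 42, delta = 13, sum = 151

Answer: 151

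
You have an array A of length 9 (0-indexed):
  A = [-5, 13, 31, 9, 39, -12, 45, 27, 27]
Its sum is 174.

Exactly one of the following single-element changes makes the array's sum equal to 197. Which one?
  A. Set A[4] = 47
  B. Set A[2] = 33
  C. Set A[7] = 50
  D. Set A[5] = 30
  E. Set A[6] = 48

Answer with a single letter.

Option A: A[4] 39->47, delta=8, new_sum=174+(8)=182
Option B: A[2] 31->33, delta=2, new_sum=174+(2)=176
Option C: A[7] 27->50, delta=23, new_sum=174+(23)=197 <-- matches target
Option D: A[5] -12->30, delta=42, new_sum=174+(42)=216
Option E: A[6] 45->48, delta=3, new_sum=174+(3)=177

Answer: C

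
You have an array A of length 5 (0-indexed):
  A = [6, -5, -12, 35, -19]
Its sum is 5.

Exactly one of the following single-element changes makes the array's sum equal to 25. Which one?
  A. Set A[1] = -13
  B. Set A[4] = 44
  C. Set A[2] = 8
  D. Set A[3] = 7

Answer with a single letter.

Answer: C

Derivation:
Option A: A[1] -5->-13, delta=-8, new_sum=5+(-8)=-3
Option B: A[4] -19->44, delta=63, new_sum=5+(63)=68
Option C: A[2] -12->8, delta=20, new_sum=5+(20)=25 <-- matches target
Option D: A[3] 35->7, delta=-28, new_sum=5+(-28)=-23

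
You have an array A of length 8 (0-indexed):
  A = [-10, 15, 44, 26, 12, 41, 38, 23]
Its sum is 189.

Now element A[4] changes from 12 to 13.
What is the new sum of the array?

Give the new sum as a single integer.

Answer: 190

Derivation:
Old value at index 4: 12
New value at index 4: 13
Delta = 13 - 12 = 1
New sum = old_sum + delta = 189 + (1) = 190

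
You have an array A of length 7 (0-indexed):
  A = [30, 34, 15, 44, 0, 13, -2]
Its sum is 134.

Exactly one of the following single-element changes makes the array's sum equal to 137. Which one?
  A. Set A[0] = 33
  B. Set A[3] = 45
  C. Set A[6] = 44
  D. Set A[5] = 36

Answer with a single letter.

Option A: A[0] 30->33, delta=3, new_sum=134+(3)=137 <-- matches target
Option B: A[3] 44->45, delta=1, new_sum=134+(1)=135
Option C: A[6] -2->44, delta=46, new_sum=134+(46)=180
Option D: A[5] 13->36, delta=23, new_sum=134+(23)=157

Answer: A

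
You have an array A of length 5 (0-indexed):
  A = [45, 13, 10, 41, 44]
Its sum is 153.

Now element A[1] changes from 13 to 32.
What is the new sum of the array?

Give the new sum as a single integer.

Answer: 172

Derivation:
Old value at index 1: 13
New value at index 1: 32
Delta = 32 - 13 = 19
New sum = old_sum + delta = 153 + (19) = 172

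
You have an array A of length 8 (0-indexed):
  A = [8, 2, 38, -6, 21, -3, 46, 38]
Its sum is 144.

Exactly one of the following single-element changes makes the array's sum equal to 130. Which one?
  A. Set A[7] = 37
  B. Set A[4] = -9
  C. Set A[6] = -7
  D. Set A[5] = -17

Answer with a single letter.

Answer: D

Derivation:
Option A: A[7] 38->37, delta=-1, new_sum=144+(-1)=143
Option B: A[4] 21->-9, delta=-30, new_sum=144+(-30)=114
Option C: A[6] 46->-7, delta=-53, new_sum=144+(-53)=91
Option D: A[5] -3->-17, delta=-14, new_sum=144+(-14)=130 <-- matches target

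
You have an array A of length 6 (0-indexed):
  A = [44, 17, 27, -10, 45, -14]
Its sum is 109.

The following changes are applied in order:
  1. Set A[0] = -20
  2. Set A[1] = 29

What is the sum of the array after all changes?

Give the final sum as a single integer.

Answer: 57

Derivation:
Initial sum: 109
Change 1: A[0] 44 -> -20, delta = -64, sum = 45
Change 2: A[1] 17 -> 29, delta = 12, sum = 57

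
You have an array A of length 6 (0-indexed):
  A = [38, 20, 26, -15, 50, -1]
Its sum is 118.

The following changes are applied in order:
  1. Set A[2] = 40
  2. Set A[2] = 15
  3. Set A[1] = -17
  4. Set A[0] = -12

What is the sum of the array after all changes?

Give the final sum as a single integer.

Answer: 20

Derivation:
Initial sum: 118
Change 1: A[2] 26 -> 40, delta = 14, sum = 132
Change 2: A[2] 40 -> 15, delta = -25, sum = 107
Change 3: A[1] 20 -> -17, delta = -37, sum = 70
Change 4: A[0] 38 -> -12, delta = -50, sum = 20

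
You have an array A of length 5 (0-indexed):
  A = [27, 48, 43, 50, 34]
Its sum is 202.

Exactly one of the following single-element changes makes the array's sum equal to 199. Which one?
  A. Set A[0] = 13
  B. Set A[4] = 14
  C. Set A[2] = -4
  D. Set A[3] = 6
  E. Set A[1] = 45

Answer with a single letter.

Option A: A[0] 27->13, delta=-14, new_sum=202+(-14)=188
Option B: A[4] 34->14, delta=-20, new_sum=202+(-20)=182
Option C: A[2] 43->-4, delta=-47, new_sum=202+(-47)=155
Option D: A[3] 50->6, delta=-44, new_sum=202+(-44)=158
Option E: A[1] 48->45, delta=-3, new_sum=202+(-3)=199 <-- matches target

Answer: E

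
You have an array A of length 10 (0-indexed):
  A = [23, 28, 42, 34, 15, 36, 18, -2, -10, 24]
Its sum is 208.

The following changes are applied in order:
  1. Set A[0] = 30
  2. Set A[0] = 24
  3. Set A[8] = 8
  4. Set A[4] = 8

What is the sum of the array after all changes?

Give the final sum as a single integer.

Answer: 220

Derivation:
Initial sum: 208
Change 1: A[0] 23 -> 30, delta = 7, sum = 215
Change 2: A[0] 30 -> 24, delta = -6, sum = 209
Change 3: A[8] -10 -> 8, delta = 18, sum = 227
Change 4: A[4] 15 -> 8, delta = -7, sum = 220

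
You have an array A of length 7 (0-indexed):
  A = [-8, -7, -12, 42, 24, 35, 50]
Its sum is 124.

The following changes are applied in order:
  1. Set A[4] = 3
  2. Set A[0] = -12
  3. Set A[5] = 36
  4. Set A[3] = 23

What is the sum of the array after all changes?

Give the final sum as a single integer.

Answer: 81

Derivation:
Initial sum: 124
Change 1: A[4] 24 -> 3, delta = -21, sum = 103
Change 2: A[0] -8 -> -12, delta = -4, sum = 99
Change 3: A[5] 35 -> 36, delta = 1, sum = 100
Change 4: A[3] 42 -> 23, delta = -19, sum = 81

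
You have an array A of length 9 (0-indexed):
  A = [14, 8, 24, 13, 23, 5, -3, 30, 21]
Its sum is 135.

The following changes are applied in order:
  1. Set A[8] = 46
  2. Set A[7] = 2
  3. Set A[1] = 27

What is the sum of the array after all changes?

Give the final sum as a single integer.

Initial sum: 135
Change 1: A[8] 21 -> 46, delta = 25, sum = 160
Change 2: A[7] 30 -> 2, delta = -28, sum = 132
Change 3: A[1] 8 -> 27, delta = 19, sum = 151

Answer: 151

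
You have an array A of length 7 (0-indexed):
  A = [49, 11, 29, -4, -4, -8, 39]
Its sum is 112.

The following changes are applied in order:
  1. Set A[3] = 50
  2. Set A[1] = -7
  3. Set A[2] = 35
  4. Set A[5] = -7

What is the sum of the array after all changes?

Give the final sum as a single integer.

Answer: 155

Derivation:
Initial sum: 112
Change 1: A[3] -4 -> 50, delta = 54, sum = 166
Change 2: A[1] 11 -> -7, delta = -18, sum = 148
Change 3: A[2] 29 -> 35, delta = 6, sum = 154
Change 4: A[5] -8 -> -7, delta = 1, sum = 155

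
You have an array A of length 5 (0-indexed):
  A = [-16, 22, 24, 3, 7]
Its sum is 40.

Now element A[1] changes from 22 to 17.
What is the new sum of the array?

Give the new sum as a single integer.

Old value at index 1: 22
New value at index 1: 17
Delta = 17 - 22 = -5
New sum = old_sum + delta = 40 + (-5) = 35

Answer: 35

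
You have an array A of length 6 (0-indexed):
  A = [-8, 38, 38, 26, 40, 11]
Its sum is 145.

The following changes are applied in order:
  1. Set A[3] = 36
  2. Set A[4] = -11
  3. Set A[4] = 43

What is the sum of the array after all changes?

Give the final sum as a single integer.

Initial sum: 145
Change 1: A[3] 26 -> 36, delta = 10, sum = 155
Change 2: A[4] 40 -> -11, delta = -51, sum = 104
Change 3: A[4] -11 -> 43, delta = 54, sum = 158

Answer: 158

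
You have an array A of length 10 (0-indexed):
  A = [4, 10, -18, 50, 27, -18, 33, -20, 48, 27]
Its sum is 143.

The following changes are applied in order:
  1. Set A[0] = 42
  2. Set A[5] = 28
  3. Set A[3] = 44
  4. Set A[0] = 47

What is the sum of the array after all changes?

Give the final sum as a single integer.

Initial sum: 143
Change 1: A[0] 4 -> 42, delta = 38, sum = 181
Change 2: A[5] -18 -> 28, delta = 46, sum = 227
Change 3: A[3] 50 -> 44, delta = -6, sum = 221
Change 4: A[0] 42 -> 47, delta = 5, sum = 226

Answer: 226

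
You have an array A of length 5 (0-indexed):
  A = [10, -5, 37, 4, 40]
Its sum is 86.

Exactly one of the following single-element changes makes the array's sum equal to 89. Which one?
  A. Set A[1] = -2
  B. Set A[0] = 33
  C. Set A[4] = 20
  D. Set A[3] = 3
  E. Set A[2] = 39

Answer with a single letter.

Option A: A[1] -5->-2, delta=3, new_sum=86+(3)=89 <-- matches target
Option B: A[0] 10->33, delta=23, new_sum=86+(23)=109
Option C: A[4] 40->20, delta=-20, new_sum=86+(-20)=66
Option D: A[3] 4->3, delta=-1, new_sum=86+(-1)=85
Option E: A[2] 37->39, delta=2, new_sum=86+(2)=88

Answer: A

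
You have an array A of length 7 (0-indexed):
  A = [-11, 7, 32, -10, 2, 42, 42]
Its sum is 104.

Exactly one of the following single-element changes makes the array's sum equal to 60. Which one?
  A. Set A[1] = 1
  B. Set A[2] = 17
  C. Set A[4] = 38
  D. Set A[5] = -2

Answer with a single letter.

Option A: A[1] 7->1, delta=-6, new_sum=104+(-6)=98
Option B: A[2] 32->17, delta=-15, new_sum=104+(-15)=89
Option C: A[4] 2->38, delta=36, new_sum=104+(36)=140
Option D: A[5] 42->-2, delta=-44, new_sum=104+(-44)=60 <-- matches target

Answer: D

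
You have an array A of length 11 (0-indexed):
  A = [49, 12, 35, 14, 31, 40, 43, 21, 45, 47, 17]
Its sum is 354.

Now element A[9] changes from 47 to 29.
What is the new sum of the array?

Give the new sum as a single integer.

Answer: 336

Derivation:
Old value at index 9: 47
New value at index 9: 29
Delta = 29 - 47 = -18
New sum = old_sum + delta = 354 + (-18) = 336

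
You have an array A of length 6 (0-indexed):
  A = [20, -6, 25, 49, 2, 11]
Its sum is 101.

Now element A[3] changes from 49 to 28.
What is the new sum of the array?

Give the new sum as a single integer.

Old value at index 3: 49
New value at index 3: 28
Delta = 28 - 49 = -21
New sum = old_sum + delta = 101 + (-21) = 80

Answer: 80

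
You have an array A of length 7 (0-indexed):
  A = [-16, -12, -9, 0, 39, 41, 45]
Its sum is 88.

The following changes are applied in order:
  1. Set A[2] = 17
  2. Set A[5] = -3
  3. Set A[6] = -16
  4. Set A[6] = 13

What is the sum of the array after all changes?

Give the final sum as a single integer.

Answer: 38

Derivation:
Initial sum: 88
Change 1: A[2] -9 -> 17, delta = 26, sum = 114
Change 2: A[5] 41 -> -3, delta = -44, sum = 70
Change 3: A[6] 45 -> -16, delta = -61, sum = 9
Change 4: A[6] -16 -> 13, delta = 29, sum = 38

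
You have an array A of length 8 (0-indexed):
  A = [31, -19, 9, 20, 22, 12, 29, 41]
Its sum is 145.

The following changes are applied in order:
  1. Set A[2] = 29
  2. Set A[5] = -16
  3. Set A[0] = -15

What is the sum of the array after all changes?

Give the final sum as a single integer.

Answer: 91

Derivation:
Initial sum: 145
Change 1: A[2] 9 -> 29, delta = 20, sum = 165
Change 2: A[5] 12 -> -16, delta = -28, sum = 137
Change 3: A[0] 31 -> -15, delta = -46, sum = 91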